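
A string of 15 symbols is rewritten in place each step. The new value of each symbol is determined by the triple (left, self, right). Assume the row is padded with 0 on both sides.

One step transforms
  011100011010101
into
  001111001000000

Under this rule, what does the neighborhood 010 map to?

At position 10 the neighborhood is 010; the next row has 0 there.

0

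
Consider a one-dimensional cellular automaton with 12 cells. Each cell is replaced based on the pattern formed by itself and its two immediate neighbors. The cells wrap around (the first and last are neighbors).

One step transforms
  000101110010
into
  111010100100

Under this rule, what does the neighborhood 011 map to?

0

At position 5 the neighborhood is 011; the next row has 0 there.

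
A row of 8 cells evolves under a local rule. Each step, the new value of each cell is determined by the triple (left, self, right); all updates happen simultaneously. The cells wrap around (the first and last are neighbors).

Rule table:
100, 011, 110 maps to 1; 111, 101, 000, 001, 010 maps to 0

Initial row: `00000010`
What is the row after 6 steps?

00000001
10000000
01000000
00100000
00010000
00001000

00001000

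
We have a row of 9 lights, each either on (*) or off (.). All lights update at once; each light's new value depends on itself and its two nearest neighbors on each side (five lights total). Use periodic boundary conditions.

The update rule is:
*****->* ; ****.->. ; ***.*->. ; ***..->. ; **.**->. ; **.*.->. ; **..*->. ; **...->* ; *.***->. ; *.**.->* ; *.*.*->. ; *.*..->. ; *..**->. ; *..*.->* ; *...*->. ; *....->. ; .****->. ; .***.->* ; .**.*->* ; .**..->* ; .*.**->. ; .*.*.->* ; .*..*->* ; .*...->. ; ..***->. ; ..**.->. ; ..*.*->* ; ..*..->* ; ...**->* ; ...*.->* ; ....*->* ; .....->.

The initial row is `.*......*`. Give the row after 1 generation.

*.....***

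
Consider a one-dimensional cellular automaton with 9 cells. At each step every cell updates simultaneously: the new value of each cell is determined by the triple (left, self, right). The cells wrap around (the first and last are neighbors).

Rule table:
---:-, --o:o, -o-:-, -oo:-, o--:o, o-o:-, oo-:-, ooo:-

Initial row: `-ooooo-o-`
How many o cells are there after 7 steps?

2

o-------o
-o-----o-
o-o---o-o
---o-o---
--o---o--
-o-o-o-o-
o-------o
count of o: 2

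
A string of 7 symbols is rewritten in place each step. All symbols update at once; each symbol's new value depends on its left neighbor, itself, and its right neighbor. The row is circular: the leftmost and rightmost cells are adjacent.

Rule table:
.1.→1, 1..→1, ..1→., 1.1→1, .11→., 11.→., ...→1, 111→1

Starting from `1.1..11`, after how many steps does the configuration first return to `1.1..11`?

.111..1
1.1.1.1
.11111.
..111.1
1..1.11
.1.11.1
111..11
11.1..1
1.111..
11.1.1.
..11111
1..111.
11..1.1
1.1.11.
1111..1
111.1..
.1.111.
.11.1.1
1..1111
.1..111
111..1.
.1.1.11
11111..
.111.1.
..1.111
1.11.1.
11..111
1.1..11

28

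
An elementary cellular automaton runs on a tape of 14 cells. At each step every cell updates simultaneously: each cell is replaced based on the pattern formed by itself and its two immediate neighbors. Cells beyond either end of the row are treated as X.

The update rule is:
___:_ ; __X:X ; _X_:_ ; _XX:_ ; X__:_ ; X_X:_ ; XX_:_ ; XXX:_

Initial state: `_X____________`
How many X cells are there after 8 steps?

3

_____________X
____________X_
___________X__
__________X__X
_________X__X_
________X__X__
_______X__X__X
______X__X__X_
count of X: 3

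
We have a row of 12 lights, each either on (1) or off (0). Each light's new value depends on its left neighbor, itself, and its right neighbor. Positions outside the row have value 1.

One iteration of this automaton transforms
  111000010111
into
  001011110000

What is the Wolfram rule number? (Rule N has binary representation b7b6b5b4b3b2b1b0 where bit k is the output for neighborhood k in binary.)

71

position 0: 111 → 0  (bit 7 = 0)
position 2: 110 → 1  (bit 6 = 1)
position 8: 101 → 0  (bit 5 = 0)
position 3: 100 → 0  (bit 4 = 0)
position 9: 011 → 0  (bit 3 = 0)
position 7: 010 → 1  (bit 2 = 1)
position 6: 001 → 1  (bit 1 = 1)
position 4: 000 → 1  (bit 0 = 1)
bits b7..b0 = 01000111 = 71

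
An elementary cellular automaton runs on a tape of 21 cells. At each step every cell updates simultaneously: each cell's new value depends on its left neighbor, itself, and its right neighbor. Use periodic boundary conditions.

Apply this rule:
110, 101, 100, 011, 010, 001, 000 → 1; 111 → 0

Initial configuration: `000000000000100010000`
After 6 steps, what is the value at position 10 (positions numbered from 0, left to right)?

0

step 1: 111111111111111111111
step 2: 000000000000000000000
step 3: 111111111111111111111  (repeats step 1; period 2)
step 6: 000000000000000000000
position 10 holds 0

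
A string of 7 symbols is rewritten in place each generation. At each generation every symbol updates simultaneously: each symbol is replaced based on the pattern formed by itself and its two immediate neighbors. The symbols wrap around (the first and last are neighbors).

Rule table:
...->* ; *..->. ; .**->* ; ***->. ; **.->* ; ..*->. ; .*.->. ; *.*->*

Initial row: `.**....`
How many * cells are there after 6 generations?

.**.***
*****.*
....***
.**.*.*
****.*.
*..**.*
count of *: 4

4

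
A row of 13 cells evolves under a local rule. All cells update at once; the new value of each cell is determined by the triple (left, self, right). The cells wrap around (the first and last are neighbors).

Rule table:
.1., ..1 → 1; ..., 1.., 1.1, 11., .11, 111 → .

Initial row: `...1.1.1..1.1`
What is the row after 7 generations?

..11.1.....11

generation 1: ..11.1.1.11.1
generation 2: .1...1.1....1
generation 3: .1..11.1...11
generation 4: .1.1...1..1..
generation 5: 11.1..11.11..
generation 6: ...1.1......1
generation 7: ..11.1.....11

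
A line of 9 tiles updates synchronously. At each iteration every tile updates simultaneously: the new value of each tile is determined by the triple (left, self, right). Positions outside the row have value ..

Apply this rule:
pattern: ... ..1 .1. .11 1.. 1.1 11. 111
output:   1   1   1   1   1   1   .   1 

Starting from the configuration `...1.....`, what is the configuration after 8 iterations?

11.11.11.

111111111
11111111.
1111111.1
111111.11
11111.11.
1111.11.1
111.11.11
11.11.11.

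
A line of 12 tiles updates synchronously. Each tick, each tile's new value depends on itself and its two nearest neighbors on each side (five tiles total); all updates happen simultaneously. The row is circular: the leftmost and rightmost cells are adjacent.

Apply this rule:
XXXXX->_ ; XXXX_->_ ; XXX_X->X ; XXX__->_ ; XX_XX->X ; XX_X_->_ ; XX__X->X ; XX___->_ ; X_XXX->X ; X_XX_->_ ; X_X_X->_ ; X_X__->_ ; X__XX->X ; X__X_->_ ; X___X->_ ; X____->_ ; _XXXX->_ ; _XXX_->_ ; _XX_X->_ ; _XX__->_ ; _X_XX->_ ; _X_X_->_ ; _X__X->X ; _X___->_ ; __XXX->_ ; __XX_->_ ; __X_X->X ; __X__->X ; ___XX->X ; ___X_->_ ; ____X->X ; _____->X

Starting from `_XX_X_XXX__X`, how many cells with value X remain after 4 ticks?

tick 1: ______X__X_X
tick 2: __XXX_XX_X__
tick 3: XX__XX______
tick 4: __XX____XXXX
count of X: 6

6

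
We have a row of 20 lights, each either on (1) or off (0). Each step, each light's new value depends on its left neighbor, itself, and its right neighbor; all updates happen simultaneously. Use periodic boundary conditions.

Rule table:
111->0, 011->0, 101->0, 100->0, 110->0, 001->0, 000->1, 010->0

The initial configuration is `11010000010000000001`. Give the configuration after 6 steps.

11110000010000000001

step 1: 00000111000111111100
step 2: 11110000010000000001
step 3: 00000111000111111100  (repeats step 1; period 2)
step 6: 11110000010000000001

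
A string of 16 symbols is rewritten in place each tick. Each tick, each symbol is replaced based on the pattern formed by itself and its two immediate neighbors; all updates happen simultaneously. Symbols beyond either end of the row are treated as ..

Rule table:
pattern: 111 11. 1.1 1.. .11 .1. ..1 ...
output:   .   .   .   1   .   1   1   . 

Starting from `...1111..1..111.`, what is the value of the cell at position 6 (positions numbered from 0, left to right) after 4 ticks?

..1....11111...1
.111..1.....1.11
1...1111...11...
11.1....1.1..1..
position 6 holds .

.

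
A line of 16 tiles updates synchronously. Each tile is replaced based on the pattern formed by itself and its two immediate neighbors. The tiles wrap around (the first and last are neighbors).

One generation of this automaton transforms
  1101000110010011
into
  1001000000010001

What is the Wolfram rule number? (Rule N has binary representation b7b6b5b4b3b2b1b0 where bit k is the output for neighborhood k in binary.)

132

position 0: 111 → 1  (bit 7 = 1)
position 1: 110 → 0  (bit 6 = 0)
position 2: 101 → 0  (bit 5 = 0)
position 4: 100 → 0  (bit 4 = 0)
position 7: 011 → 0  (bit 3 = 0)
position 3: 010 → 1  (bit 2 = 1)
position 6: 001 → 0  (bit 1 = 0)
position 5: 000 → 0  (bit 0 = 0)
bits b7..b0 = 10000100 = 132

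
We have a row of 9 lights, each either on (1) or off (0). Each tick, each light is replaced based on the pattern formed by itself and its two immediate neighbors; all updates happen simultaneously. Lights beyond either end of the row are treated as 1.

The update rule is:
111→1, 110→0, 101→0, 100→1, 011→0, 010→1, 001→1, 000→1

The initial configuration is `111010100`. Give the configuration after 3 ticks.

000101101

tick 1: 110010111
tick 2: 101110011
tick 3: 000101101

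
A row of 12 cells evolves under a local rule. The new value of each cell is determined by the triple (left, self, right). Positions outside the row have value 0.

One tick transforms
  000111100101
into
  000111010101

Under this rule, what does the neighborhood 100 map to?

1

At position 7 the neighborhood is 100; the next row has 1 there.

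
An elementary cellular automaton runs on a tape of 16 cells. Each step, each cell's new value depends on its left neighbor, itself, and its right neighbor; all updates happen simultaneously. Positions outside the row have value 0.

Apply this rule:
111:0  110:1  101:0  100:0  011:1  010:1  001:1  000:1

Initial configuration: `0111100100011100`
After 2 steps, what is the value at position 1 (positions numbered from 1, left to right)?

1

1100101101110101
1101101101010101
position 1 holds 1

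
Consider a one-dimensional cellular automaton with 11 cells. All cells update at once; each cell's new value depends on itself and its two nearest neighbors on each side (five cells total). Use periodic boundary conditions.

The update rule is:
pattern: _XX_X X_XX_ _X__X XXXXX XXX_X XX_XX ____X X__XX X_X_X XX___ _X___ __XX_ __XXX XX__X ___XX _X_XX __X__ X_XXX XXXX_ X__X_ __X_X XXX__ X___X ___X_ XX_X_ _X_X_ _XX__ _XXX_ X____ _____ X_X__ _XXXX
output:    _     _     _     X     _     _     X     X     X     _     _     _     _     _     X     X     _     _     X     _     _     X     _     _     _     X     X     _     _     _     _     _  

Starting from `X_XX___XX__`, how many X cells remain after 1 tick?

tick 1: _X_X__X_X__
count of X: 4

4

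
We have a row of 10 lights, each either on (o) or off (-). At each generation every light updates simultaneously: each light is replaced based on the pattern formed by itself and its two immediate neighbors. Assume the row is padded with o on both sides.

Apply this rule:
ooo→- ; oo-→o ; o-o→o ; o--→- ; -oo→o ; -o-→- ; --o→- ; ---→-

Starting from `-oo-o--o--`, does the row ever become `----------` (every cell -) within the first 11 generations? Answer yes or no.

yes

generation 1: oooo------
generation 2: ---o------
generation 3: ----------
all cells are - at generation 3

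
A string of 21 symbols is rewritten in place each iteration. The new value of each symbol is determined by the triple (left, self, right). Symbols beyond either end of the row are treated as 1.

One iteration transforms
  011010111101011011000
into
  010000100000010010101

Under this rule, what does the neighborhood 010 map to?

At position 4 the neighborhood is 010; the next row has 0 there.

0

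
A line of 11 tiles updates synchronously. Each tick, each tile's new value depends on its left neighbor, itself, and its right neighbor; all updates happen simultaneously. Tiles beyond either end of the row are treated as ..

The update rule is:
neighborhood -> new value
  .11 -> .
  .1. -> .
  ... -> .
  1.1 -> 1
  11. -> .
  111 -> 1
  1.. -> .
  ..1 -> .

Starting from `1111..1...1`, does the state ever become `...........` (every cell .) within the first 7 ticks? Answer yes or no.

yes

.11........
...........
all cells are . at tick 2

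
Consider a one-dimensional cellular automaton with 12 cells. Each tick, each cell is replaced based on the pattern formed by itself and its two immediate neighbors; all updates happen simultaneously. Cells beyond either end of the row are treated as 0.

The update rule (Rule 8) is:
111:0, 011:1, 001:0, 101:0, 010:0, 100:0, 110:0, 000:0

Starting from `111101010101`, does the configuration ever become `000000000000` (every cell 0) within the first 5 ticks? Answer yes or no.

100000000000
000000000000
all cells are 0 at tick 2

yes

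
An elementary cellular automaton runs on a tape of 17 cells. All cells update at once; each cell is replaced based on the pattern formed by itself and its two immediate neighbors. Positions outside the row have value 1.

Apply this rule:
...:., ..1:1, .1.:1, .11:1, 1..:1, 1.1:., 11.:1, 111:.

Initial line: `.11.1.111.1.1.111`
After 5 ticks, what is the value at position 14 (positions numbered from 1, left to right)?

.

tick 1: .11.1.1.1.1.1.1..
tick 2: .11.1.1.1.1.1.111
tick 3: .11.1.1.1.1.1.1..  (repeats tick 1; period 2)
tick 5: .11.1.1.1.1.1.1..
position 14 holds .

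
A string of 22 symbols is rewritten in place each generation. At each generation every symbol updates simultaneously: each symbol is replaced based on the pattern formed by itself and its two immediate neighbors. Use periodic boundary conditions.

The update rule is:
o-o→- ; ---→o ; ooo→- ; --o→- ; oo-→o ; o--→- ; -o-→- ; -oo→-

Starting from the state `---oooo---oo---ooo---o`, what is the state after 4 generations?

generation 1: -o----o-o--o-o---o-o--
generation 2: ---oo----------o-----o
generation 3: -o--o-oooooooo---ooo--
generation 4: -------------o-o---o-o

-------------o-o---o-o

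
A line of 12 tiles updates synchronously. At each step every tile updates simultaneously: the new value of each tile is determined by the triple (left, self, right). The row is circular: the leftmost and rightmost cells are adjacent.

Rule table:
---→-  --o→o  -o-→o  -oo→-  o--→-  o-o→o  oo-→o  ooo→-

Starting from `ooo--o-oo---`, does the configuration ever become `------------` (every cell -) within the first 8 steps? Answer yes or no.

--o-ooo-o--o
-ooo--ooo-oo
o--o-o--oo-o
o-oooo-o-oo-
oo---oooo-oo
-o--o---oo--
oo-oo--o-o--
-oo-o-oooo-o
step 8 is -oo-o-oooo-o, still not uniform -

no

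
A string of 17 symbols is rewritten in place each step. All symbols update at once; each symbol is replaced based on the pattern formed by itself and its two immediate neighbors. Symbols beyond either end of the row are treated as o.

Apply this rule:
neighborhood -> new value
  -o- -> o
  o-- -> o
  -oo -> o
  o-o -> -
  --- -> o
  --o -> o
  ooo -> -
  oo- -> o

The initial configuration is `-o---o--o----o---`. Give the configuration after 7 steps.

step 1: -oooooooooooooooo
step 2: -o---------------
step 3: -oooooooooooooooo  (repeats step 1; period 2)
step 7: -oooooooooooooooo

-oooooooooooooooo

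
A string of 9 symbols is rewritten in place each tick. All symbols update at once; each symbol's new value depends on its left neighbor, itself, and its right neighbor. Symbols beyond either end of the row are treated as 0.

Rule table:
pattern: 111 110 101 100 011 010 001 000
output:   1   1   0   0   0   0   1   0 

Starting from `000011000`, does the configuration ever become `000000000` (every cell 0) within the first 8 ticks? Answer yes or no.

yes

000101000
001000000
010000000
100000000
000000000
all cells are 0 at tick 5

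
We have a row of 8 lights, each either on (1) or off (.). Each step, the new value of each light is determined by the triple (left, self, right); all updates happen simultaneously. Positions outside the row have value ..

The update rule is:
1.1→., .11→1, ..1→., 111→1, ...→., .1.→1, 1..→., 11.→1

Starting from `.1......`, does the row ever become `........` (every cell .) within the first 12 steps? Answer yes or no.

step 1: .1......  (fixed point — unchanged through step 12)
step 12 is .1......, still not uniform .

no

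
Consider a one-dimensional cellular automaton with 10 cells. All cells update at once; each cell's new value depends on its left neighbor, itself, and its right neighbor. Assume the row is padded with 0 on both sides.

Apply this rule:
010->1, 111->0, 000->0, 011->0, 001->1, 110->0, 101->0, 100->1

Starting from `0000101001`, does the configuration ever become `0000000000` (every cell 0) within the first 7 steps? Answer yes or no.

step 1: 0001101111
step 2: 0010000000
step 3: 0111000000
step 4: 1000100000
step 5: 1101110000
step 6: 0000001000
step 7: 0000011100
step 7 is 0000011100, still not uniform 0

no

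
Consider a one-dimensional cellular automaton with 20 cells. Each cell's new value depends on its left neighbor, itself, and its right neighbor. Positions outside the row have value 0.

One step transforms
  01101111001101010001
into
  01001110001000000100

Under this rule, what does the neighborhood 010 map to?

0

At position 13 the neighborhood is 010; the next row has 0 there.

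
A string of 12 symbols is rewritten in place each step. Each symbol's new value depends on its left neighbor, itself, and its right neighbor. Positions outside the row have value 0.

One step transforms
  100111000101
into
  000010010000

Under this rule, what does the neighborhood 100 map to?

At position 1 the neighborhood is 100; the next row has 0 there.

0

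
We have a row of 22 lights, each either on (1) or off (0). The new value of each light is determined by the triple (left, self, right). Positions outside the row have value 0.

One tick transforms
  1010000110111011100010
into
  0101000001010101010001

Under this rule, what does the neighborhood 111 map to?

1

At position 11 the neighborhood is 111; the next row has 1 there.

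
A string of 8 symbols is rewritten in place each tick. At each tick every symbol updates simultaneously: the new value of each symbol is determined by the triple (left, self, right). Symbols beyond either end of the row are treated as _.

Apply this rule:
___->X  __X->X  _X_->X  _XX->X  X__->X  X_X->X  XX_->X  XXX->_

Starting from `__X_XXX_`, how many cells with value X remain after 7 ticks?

6

XXXXX_XX
X___XXXX
XXXXX__X
X___XXXX  (repeats tick 2; period 2)
tick 7: XXXXX__X
count of X: 6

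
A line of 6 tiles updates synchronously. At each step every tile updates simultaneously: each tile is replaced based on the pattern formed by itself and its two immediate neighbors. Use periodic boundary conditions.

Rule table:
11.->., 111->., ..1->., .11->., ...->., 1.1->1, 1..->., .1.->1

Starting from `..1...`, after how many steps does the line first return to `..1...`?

1

step 1: ..1...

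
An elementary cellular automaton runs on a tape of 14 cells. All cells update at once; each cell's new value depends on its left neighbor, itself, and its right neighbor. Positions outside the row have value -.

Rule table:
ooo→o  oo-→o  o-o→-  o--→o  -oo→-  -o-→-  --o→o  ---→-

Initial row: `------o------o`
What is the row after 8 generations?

-----o-o----o-
----o---o--o-o
---o-o-o-oo---
--o-------oo--
-o-o-----o-oo-
o---o---o---oo
-o-o-o-o-o-o-o
o-------------

o-------------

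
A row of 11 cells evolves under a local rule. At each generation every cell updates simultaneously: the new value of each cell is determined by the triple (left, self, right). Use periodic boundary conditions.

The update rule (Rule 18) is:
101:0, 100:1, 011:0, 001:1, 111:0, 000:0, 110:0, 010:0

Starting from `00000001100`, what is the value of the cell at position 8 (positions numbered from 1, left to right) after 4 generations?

0

00000010010
00000101101
10001000000
01010100001
position 8 holds 0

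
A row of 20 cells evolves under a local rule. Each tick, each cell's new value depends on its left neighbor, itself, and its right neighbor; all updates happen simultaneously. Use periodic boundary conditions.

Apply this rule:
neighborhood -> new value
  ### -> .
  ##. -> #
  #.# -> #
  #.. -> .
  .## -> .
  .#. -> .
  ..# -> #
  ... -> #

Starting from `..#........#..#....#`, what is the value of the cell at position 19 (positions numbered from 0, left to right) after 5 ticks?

tick 1: .#..#######..#..###.
tick 2: #..#......#.#..#..#.
tick 3: ..#..#####.#..#..#.#
tick 4: .#..#....##..#..#.#.
tick 5: #..#..###.#.#..#.#..
position 19 holds .

.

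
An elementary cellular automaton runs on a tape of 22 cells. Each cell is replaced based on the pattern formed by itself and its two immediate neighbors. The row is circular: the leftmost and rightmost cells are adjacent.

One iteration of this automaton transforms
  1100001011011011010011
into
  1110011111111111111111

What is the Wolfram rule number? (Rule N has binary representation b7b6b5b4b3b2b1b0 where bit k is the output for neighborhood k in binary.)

254

position 0: 111 → 1  (bit 7 = 1)
position 1: 110 → 1  (bit 6 = 1)
position 7: 101 → 1  (bit 5 = 1)
position 2: 100 → 1  (bit 4 = 1)
position 8: 011 → 1  (bit 3 = 1)
position 6: 010 → 1  (bit 2 = 1)
position 5: 001 → 1  (bit 1 = 1)
position 3: 000 → 0  (bit 0 = 0)
bits b7..b0 = 11111110 = 254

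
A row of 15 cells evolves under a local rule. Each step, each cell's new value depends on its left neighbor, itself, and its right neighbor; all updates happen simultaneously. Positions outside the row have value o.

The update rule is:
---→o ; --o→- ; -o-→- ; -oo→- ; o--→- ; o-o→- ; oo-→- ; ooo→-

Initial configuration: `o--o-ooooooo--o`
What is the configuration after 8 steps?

-ooooooooooooo-

---------------
-ooooooooooooo-
---------------  (repeats step 1; period 2)
step 8: -ooooooooooooo-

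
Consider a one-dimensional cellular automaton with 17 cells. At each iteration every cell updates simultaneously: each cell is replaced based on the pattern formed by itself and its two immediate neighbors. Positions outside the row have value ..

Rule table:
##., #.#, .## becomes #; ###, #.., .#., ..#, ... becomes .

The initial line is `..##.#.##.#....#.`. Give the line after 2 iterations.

..#.###..#.......

iteration 1: ..###.####.......
iteration 2: ..#.###..#.......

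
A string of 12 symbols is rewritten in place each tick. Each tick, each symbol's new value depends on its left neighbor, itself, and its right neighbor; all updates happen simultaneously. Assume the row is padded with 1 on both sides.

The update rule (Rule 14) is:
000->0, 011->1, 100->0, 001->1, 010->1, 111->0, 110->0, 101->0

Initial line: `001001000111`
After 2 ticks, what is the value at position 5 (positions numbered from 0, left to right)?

tick 1: 011011001100
tick 2: 010010011001
position 5 holds 0

0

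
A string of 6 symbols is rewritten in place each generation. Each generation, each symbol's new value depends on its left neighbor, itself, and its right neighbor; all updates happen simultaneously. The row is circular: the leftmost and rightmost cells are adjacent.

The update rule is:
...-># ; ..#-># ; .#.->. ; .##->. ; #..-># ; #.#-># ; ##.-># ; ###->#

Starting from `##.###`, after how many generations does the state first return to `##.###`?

generation 1: ###.##
generation 2: ####.#
generation 3: #####.
generation 4: .#####
generation 5: #.####
generation 6: ##.###

6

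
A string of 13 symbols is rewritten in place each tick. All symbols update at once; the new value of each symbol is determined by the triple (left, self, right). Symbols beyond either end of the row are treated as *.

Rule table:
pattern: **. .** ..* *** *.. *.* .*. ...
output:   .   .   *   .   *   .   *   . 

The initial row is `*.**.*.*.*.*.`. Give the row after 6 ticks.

.....*.*.*.*.
*...**.*.*.*.
.*.*...*.*.*.
.*.**.**.*.*.
.*.......*.*.
.**.....**.*.

.**.....**.*.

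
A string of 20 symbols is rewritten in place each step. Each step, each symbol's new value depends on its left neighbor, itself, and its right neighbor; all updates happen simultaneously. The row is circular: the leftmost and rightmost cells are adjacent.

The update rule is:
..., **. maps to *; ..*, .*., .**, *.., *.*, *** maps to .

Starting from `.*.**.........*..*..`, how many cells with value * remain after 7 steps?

13

....*.*******......*
.**.........*.****..
..*.*******......*.*
..........*.****....
*********......*.***
........*.****......
*******......*.*****
count of *: 13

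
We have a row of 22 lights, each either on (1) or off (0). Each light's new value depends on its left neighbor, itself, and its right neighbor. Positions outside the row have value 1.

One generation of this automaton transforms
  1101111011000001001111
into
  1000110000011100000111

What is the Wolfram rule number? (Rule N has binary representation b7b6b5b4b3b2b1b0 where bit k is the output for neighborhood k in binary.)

129

position 0: 111 → 1  (bit 7 = 1)
position 1: 110 → 0  (bit 6 = 0)
position 2: 101 → 0  (bit 5 = 0)
position 10: 100 → 0  (bit 4 = 0)
position 3: 011 → 0  (bit 3 = 0)
position 15: 010 → 0  (bit 2 = 0)
position 14: 001 → 0  (bit 1 = 0)
position 11: 000 → 1  (bit 0 = 1)
bits b7..b0 = 10000001 = 129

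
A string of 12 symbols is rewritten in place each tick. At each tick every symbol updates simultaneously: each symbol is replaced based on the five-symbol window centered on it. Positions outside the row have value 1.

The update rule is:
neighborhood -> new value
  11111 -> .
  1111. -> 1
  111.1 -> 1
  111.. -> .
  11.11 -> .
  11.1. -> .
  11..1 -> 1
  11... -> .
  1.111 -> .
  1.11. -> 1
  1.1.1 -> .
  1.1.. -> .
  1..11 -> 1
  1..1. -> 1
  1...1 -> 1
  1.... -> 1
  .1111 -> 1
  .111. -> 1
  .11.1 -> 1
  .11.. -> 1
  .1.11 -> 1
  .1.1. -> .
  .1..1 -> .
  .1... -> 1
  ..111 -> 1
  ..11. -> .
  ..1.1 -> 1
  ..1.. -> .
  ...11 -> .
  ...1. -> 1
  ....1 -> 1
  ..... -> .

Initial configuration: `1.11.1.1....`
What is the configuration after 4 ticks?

1.11....111.
1.11.11.111.
1.11.11..11.
1.11.1111.1.

1.11.1111.1.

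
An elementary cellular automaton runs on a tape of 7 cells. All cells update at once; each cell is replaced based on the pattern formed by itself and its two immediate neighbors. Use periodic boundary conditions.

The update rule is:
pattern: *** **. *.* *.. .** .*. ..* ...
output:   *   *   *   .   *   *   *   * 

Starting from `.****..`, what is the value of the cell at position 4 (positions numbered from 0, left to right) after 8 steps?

*

*****.*
*******
*******  (fixed point — unchanged through step 8)
position 4 holds *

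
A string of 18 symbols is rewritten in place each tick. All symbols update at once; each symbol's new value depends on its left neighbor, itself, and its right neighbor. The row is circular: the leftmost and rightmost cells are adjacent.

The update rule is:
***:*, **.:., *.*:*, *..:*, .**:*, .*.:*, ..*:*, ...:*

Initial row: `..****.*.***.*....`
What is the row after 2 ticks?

tick 1: *****.*****.******
tick 2: ****.*****.*******

****.*****.*******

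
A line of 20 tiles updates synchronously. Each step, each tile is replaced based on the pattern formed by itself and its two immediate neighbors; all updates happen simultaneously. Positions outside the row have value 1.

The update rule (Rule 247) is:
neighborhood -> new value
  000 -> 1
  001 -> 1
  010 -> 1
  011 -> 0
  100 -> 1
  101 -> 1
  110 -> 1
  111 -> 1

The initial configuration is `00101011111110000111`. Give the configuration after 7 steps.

11111101111111111011
11111110111111111101
11111111011111111110
11111111101111111111
11111111110111111111
11111111111011111111
11111111111101111111

11111111111101111111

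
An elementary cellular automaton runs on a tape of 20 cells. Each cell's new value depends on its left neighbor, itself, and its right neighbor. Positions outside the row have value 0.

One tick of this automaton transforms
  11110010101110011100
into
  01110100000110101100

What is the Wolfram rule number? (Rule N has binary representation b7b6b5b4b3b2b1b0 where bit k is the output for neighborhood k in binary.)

position 1: 111 → 1  (bit 7 = 1)
position 3: 110 → 1  (bit 6 = 1)
position 7: 101 → 0  (bit 5 = 0)
position 4: 100 → 0  (bit 4 = 0)
position 0: 011 → 0  (bit 3 = 0)
position 6: 010 → 0  (bit 2 = 0)
position 5: 001 → 1  (bit 1 = 1)
position 19: 000 → 0  (bit 0 = 0)
bits b7..b0 = 11000010 = 194

194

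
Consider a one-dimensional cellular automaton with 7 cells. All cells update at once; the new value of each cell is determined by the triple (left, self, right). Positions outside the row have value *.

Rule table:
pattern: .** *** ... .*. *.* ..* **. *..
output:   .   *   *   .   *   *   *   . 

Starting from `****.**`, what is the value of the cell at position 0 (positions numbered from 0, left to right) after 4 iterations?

*

*****.*
******.
*******
*******
position 0 holds *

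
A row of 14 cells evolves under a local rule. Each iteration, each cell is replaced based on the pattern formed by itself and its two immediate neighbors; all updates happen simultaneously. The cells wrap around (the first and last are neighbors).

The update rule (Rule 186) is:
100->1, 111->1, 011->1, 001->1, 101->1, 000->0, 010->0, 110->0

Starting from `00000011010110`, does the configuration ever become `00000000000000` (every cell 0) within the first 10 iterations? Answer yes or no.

no

iteration 1: 00000110101101
iteration 2: 10001101011010
iteration 3: 01011010110101
iteration 4: 10110101101010
iteration 5: 01101011010101
iteration 6: 11010110101010
iteration 7: 10101101010101
iteration 8: 01011010101011
iteration 9: 10110101010110
iteration 10: 01101010101101
iteration 10 is 01101010101101, still not uniform 0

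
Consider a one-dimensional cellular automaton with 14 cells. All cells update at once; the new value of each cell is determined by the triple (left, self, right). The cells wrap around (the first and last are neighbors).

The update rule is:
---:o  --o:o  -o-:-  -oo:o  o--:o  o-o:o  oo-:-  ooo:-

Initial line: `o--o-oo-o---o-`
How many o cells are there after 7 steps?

9

-oo-oo-o-ooo-o
oo-oo-o-oo--o-
o-oo-o-oo-oo-o
-oo-o-oo-oo-oo
oo-o-oo-oo-oo-
o-o-oo-oo-oo-o
-o-oo-oo-oo-oo
count of o: 9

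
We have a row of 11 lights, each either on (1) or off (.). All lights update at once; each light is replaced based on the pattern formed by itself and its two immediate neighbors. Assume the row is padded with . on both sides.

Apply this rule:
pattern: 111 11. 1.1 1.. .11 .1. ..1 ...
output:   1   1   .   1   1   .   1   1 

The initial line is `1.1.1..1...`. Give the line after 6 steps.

.....11.111
1111111.111
1111111.111  (fixed point — unchanged through step 6)

1111111.111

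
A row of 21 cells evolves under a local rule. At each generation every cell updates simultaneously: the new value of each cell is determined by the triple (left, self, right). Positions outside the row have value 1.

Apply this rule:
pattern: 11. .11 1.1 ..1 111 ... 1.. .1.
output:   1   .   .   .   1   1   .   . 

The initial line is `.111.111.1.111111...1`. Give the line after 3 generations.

.1...1....1...111.11.

..11..11....11111.1..
...1...1.11..1111....
.1...1....1...111.11.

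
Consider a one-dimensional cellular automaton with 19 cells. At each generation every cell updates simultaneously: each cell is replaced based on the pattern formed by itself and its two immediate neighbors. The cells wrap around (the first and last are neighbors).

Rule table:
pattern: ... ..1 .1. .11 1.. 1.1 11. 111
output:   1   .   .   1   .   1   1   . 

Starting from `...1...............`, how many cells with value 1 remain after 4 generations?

3

11...11111111111111
.1.1.1.............
..1.1..111111111111
...1...1..........1
count of 1: 3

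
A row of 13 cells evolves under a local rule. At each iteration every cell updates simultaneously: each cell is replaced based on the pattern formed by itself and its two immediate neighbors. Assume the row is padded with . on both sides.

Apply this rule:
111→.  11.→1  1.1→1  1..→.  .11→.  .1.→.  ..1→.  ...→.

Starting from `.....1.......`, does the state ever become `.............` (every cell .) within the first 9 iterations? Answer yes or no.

yes

iteration 1: .............
all cells are . at iteration 1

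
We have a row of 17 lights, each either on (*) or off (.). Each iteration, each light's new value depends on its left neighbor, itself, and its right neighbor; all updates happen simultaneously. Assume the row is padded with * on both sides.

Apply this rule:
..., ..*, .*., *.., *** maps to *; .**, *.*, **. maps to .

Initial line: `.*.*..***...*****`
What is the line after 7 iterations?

.***.*****.******

.*.***.*.***.****
.*..*..*..*...***
.*************.**
..***********...*
**.*********.***.
*...*******...*..
.***.*****.******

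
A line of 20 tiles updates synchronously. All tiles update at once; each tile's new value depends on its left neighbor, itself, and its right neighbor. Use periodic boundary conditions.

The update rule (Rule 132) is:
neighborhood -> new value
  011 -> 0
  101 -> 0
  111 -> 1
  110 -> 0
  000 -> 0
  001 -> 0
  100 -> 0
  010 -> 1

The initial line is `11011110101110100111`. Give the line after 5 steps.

step 1: 10001100100100100011
step 2: 00000000100100100001
step 3: 00000000100100100001  (fixed point — unchanged through step 5)

00000000100100100001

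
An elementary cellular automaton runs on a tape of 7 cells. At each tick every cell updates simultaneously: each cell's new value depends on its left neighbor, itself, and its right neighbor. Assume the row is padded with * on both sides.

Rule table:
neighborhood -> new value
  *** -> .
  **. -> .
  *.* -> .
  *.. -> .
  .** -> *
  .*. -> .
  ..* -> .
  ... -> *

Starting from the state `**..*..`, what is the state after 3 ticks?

tick 1: .......
tick 2: .*****.
tick 3: .*.....

.*.....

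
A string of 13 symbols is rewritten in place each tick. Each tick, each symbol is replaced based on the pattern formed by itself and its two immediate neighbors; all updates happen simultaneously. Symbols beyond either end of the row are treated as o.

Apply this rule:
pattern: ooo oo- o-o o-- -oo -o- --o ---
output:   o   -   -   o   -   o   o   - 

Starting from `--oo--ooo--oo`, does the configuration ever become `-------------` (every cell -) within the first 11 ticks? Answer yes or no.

oo--oo-o-oo-o
o-oo---o-----
----o-ooo---o
o--oo--o-o-o-
-oo--ooo-o-o-
---oo-o--o-o-
o-o---oooo-o-
--oo-o-oo--o-
oo---o---ooo-
o-o-ooo-o-o--
--o--o--o-ooo
tick 11 is --o--o--o-ooo, still not uniform -

no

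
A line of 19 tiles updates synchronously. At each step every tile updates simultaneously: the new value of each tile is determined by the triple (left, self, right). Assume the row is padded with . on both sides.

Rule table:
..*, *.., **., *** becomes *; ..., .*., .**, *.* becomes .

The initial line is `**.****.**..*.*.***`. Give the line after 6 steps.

*.*.*.**.****.**..*

step 1: .*..***..***.....**
step 2: *.**.****.***...*.*
step 3: ...*..***..***.*...
step 4: ..*.**.****.**..*..
step 5: .*...*..***..***.*.
step 6: *.*.*.**.****.**..*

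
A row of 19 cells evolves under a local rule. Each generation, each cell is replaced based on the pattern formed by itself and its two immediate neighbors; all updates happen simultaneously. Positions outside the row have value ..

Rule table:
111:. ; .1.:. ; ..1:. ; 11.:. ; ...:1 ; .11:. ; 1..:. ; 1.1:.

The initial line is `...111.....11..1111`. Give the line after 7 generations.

11.....111.........
...111.....11111111
11.....111.........  (repeats generation 1; period 2)
generation 7: 11.....111.........

11.....111.........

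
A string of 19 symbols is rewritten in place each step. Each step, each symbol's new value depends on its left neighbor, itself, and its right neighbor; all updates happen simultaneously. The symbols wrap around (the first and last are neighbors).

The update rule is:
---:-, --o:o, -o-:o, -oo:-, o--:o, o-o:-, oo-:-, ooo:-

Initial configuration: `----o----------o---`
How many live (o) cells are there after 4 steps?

2

step 1: ---ooo--------ooo--
step 2: --o---o------o---o-
step 3: -ooo-ooo----ooo-ooo
step 4: --------o--o-------
count of o: 2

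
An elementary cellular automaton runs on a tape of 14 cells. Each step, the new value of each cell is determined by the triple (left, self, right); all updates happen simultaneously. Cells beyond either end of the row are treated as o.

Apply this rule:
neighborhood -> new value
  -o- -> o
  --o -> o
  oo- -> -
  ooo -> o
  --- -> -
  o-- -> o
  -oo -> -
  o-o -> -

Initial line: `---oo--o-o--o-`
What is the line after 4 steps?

step 1: o-o--ooo-oooo-
step 2: --ooo-o---oo--
step 3: oo-o--oo-o--oo
step 4: o--ooo---ooo-o

o--ooo---ooo-o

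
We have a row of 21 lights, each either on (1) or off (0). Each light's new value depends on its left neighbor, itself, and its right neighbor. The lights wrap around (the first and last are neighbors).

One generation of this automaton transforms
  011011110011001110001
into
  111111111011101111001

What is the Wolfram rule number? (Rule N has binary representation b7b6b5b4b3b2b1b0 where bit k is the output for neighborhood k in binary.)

position 5: 111 → 1  (bit 7 = 1)
position 2: 110 → 1  (bit 6 = 1)
position 0: 101 → 1  (bit 5 = 1)
position 8: 100 → 1  (bit 4 = 1)
position 1: 011 → 1  (bit 3 = 1)
position 20: 010 → 1  (bit 2 = 1)
position 9: 001 → 0  (bit 1 = 0)
position 18: 000 → 0  (bit 0 = 0)
bits b7..b0 = 11111100 = 252

252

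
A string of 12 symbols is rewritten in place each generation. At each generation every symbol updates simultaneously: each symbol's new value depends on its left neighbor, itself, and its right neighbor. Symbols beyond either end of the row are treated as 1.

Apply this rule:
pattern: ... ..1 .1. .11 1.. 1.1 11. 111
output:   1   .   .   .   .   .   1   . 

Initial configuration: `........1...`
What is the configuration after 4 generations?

.111111...1.
......1.1...
.1111.....1.
....1.111...

....1.111...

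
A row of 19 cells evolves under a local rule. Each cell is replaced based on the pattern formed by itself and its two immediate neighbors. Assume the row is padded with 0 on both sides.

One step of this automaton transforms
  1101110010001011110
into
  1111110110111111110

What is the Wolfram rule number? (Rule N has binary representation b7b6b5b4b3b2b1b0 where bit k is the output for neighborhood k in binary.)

position 4: 111 → 1  (bit 7 = 1)
position 1: 110 → 1  (bit 6 = 1)
position 2: 101 → 1  (bit 5 = 1)
position 6: 100 → 0  (bit 4 = 0)
position 0: 011 → 1  (bit 3 = 1)
position 8: 010 → 1  (bit 2 = 1)
position 7: 001 → 1  (bit 1 = 1)
position 10: 000 → 1  (bit 0 = 1)
bits b7..b0 = 11101111 = 239

239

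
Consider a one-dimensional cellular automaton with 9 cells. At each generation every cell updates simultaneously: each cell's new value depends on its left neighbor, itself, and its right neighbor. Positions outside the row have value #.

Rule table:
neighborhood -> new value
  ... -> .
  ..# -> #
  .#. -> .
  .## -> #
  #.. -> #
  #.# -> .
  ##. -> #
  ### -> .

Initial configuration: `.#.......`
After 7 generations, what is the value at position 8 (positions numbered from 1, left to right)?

generation 1: ..#.....#
generation 2: ##.#...##
generation 3: .#..#.##.
generation 4: ..##..##.
generation 5: ########.
generation 6: .......#.
generation 7: #.....#..
position 8 holds .

.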